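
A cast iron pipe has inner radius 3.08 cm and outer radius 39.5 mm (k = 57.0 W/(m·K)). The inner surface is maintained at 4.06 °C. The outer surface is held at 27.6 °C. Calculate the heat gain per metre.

Q' = 2πk·ΔT/ln(r₂/r₁) = 2π × 57.0 × 23.54 / ln(0.0395/0.0308) = 33900 W/m

Q' = 33900 W/m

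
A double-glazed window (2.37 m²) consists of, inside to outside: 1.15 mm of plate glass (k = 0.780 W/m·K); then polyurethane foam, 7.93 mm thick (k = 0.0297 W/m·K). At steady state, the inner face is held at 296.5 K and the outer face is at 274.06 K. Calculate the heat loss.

Resistance network (inner→outer):
  R_plate glass = L/(kA) = 0.00115/(0.780·2.37) = 6.221×10^-4 K/W
  R_polyurethane foam = L/(kA) = 0.00793/(0.0297·2.37) = 0.1127 K/W
ΣR = 6.221×10^-4 + 0.1127 = 0.1133 K/W
Q = ΔT/ΣR = (296.5 K − 274.06 K)/0.1133 = 198 W

Q = 198 W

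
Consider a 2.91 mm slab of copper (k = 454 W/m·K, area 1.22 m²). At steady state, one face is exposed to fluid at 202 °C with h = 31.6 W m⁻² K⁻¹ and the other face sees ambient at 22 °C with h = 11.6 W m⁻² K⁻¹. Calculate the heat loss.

Resistance network (inner→outer):
  R_conv,in = 1/(hA) = 1/(31.6·1.22) = 0.02594 K/W
  R_copper = L/(kA) = 0.00291/(454·1.22) = 5.254×10^-6 K/W
  R_conv,out = 1/(hA) = 1/(11.6·1.22) = 0.07066 K/W
ΣR = 0.02594 + 5.254×10^-6 + 0.07066 = 0.09661 K/W
Q = ΔT/ΣR = (202 °C − 22 °C)/0.09661 = 1860 W

Q = 1860 W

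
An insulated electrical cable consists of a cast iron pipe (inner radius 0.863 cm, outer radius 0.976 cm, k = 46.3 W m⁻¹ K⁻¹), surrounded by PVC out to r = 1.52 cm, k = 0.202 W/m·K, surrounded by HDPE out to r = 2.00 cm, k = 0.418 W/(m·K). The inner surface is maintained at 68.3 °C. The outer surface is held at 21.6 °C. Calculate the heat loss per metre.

Q' = 103 W/m

Resistance network (inner→outer):
  R'_cast iron = ln(0.00976/0.00863)/(2πk) = 0.1230/(2π·46.3) = 4.230×10^-4 m·K/W
  R'_PVC = ln(0.0152/0.00976)/(2πk) = 0.4430/(2π·0.202) = 0.3490 m·K/W
  R'_HDPE = ln(0.0200/0.0152)/(2πk) = 0.2744/(2π·0.418) = 0.1045 m·K/W
ΣR = 4.230×10^-4 + 0.3490 + 0.1045 = 0.4539 m·K/W
Q' = ΔT/ΣR = (68.3 °C − 21.6 °C)/0.4539 = 103 W/m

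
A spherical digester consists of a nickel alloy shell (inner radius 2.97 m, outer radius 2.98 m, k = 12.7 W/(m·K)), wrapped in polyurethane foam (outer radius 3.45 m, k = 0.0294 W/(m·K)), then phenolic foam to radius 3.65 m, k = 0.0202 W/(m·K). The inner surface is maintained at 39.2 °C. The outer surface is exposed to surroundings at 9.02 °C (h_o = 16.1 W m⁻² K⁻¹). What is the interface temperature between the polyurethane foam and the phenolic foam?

T = 19.2 °C

Resistance network (inner→outer):
  R_nickel alloy = (1/2.97 − 1/2.98)/(4πk) = 0.001130/(4π·12.7) = 7.080×10^-6 K/W
  R_polyurethane foam = (1/2.98 − 1/3.45)/(4πk) = 0.04572/(4π·0.0294) = 0.1237 K/W
  R_phenolic foam = (1/3.45 − 1/3.65)/(4πk) = 0.01588/(4π·0.0202) = 0.06257 K/W
  R_conv,out = 1/(4πr²h) = 1/(4π·3.65²·16.1) = 3.710×10^-4 K/W
ΣR = 7.080×10^-6 + 0.1237 + 0.06257 + 3.710×10^-4 = 0.1866 K/W
Q = ΔT/ΣR = (39.2 °C − 9.02 °C)/0.1866 = 161.7 W
From the inner boundary to the polyurethane foam/phenolic foam interface, ΣR_partial = 0.1237 K/W.
T_interface = T_in − Q·ΣR_partial = 39.2 °C − (161.7)(0.1237) = 19.2 °C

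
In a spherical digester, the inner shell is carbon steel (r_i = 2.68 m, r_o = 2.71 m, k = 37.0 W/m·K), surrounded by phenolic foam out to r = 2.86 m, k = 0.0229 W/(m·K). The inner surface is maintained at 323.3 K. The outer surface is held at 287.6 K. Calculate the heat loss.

Treat each layer as a resistance in series:
  R_carbon steel = (1/2.68 − 1/2.71)/(4πk) = 0.004131/(4π·37.0) = 8.884×10^-6 K/W
  R_phenolic foam = (1/2.71 − 1/2.86)/(4πk) = 0.01935/(4π·0.0229) = 0.06725 K/W
ΣR = 8.884×10^-6 + 0.06725 = 0.06726 K/W
Q = ΔT/ΣR = (323.3 K − 287.6 K)/0.06726 = 531 W

Q = 531 W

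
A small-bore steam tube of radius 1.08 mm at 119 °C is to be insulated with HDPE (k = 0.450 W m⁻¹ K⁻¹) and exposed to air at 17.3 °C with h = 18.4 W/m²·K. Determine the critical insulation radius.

For a cylinder, r_cr = k_ins/h = 0.450/18.4 = 0.0245 m = 2.45 cm

r_cr = 2.45 cm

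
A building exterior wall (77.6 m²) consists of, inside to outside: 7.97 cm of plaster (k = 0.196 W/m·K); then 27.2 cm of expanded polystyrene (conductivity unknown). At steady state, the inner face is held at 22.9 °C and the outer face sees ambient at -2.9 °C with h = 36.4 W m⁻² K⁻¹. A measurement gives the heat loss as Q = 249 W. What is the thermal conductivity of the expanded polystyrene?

k = 0.0358 W/m·K

ΣR = ΔT/Q = |22.9 − -2.9|/249 = 0.1036 K/W
Known resistances:
  R_plaster = L/(kA) = 0.0797/(0.196·77.6) = 0.005240 K/W
  R_conv,out = 1/(hA) = 1/(36.4·77.6) = 3.540×10^-4 K/W
R_expanded polystyrene = ΣR − ΣR_known = 0.1036 − 0.005594 = 0.09801 K/W
L/(kA) = 0.09801 ⇒ k = 0.272/(0.09801·77.6) = 0.0358 W/m·K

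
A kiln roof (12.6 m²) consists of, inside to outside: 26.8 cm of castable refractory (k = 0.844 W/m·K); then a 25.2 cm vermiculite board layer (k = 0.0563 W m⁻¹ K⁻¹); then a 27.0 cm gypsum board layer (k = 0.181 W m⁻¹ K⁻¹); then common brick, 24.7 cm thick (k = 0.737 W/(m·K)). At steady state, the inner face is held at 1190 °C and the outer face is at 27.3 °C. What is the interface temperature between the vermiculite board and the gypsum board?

T = 348 °C

Treat each layer as a resistance in series:
  R_castable refractory = L/(kA) = 0.268/(0.844·12.6) = 0.02520 K/W
  R_vermiculite board = L/(kA) = 0.252/(0.0563·12.6) = 0.3552 K/W
  R_gypsum board = L/(kA) = 0.270/(0.181·12.6) = 0.1184 K/W
  R_common brick = L/(kA) = 0.247/(0.737·12.6) = 0.02660 K/W
ΣR = 0.02520 + 0.3552 + 0.1184 + 0.02660 = 0.5254 K/W
Q = ΔT/ΣR = (1190 °C − 27.3 °C)/0.5254 = 2213 W
From the inner boundary to the vermiculite board/gypsum board interface, ΣR_partial = 0.3804 K/W.
T_interface = T_in − Q·ΣR_partial = 1190 °C − (2213)(0.3804) = 348 °C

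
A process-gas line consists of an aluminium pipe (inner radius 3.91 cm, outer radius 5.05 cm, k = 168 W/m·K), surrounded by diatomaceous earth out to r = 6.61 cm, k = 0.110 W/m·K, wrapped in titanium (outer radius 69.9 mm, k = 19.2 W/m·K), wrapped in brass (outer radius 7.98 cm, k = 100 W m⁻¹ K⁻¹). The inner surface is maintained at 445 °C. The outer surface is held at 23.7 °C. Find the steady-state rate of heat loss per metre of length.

Q' = 1080 W/m

Series thermal resistances, inner to outer:
  R'_aluminium = ln(0.0505/0.0391)/(2πk) = 0.2559/(2π·168) = 2.424×10^-4 m·K/W
  R'_diatomaceous earth = ln(0.0661/0.0505)/(2πk) = 0.2692/(2π·0.110) = 0.3895 m·K/W
  R'_titanium = ln(0.0699/0.0661)/(2πk) = 0.05590/(2π·19.2) = 4.633×10^-4 m·K/W
  R'_brass = ln(0.0798/0.0699)/(2πk) = 0.1325/(2π·100) = 2.108×10^-4 m·K/W
ΣR = 2.424×10^-4 + 0.3895 + 4.633×10^-4 + 2.108×10^-4 = 0.3904 m·K/W
Q' = ΔT/ΣR = (445 °C − 23.7 °C)/0.3904 = 1080 W/m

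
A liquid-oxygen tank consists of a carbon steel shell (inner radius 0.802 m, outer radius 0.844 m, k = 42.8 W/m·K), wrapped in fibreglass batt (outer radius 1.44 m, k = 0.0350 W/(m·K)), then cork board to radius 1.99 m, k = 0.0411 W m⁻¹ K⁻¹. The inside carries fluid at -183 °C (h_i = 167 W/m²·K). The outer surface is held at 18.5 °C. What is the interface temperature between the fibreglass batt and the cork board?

T = -31.8 °C

Series thermal resistances, inner to outer:
  R_conv,in = 1/(4πr²h) = 1/(4π·0.802²·167) = 7.408×10^-4 K/W
  R_carbon steel = (1/0.802 − 1/0.844)/(4πk) = 0.06205/(4π·42.8) = 1.154×10^-4 K/W
  R_fibreglass batt = (1/0.844 − 1/1.44)/(4πk) = 0.4904/(4π·0.0350) = 1.115 K/W
  R_cork board = (1/1.44 − 1/1.99)/(4πk) = 0.1919/(4π·0.0411) = 0.3716 K/W
ΣR = 7.408×10^-4 + 1.154×10^-4 + 1.115 + 0.3716 = 1.487 K/W
Q = ΔT/ΣR = (-183 °C − 18.5 °C)/1.487 = -135.5 W
From the inner boundary to the fibreglass batt/cork board interface, ΣR_partial = 1.116 K/W.
T_interface = T_in − Q·ΣR_partial = -183 °C − (-135.5)(1.116) = -31.8 °C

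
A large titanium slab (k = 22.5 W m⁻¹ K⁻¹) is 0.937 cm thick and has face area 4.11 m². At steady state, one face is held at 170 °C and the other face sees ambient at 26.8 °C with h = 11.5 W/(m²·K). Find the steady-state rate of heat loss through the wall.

Q = 6.74 kW

Resistance network (inner→outer):
  R_titanium = L/(kA) = 0.00937/(22.5·4.11) = 1.013×10^-4 K/W
  R_conv,out = 1/(hA) = 1/(11.5·4.11) = 0.02116 K/W
ΣR = 1.013×10^-4 + 0.02116 = 0.02126 K/W
Q = ΔT/ΣR = (170 °C − 26.8 °C)/0.02126 = 6740 W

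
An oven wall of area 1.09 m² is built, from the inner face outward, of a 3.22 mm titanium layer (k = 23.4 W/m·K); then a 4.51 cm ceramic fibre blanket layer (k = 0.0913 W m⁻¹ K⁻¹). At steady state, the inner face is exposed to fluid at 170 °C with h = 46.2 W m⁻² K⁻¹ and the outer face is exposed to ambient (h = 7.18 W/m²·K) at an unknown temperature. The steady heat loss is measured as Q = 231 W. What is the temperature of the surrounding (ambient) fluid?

Sum the resistances:
  R_conv,in = 1/(hA) = 1/(46.2·1.09) = 0.01986 K/W
  R_titanium = L/(kA) = 0.00322/(23.4·1.09) = 1.262×10^-4 K/W
  R_ceramic fibre blanket = L/(kA) = 0.0451/(0.0913·1.09) = 0.4532 K/W
  R_conv,out = 1/(hA) = 1/(7.18·1.09) = 0.1278 K/W
ΣR = 0.6009 K/W
ΔT = Q·ΣR = 231 × 0.6009 = 138.8 K
Heat flows outward, so T_out = T_in − ΔT = 170 − 138.8 = 31.2 °C

T_out = 31.2 °C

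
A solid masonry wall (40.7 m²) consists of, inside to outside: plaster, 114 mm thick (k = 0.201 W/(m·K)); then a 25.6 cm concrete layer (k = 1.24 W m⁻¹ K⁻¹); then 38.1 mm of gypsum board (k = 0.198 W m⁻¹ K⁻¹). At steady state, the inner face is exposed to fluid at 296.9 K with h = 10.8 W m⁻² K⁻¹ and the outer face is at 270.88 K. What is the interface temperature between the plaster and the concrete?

T = 280.68 K

Treat each layer as a resistance in series:
  R_conv,in = 1/(hA) = 1/(10.8·40.7) = 0.002275 K/W
  R_plaster = L/(kA) = 0.114/(0.201·40.7) = 0.01394 K/W
  R_concrete = L/(kA) = 0.256/(1.24·40.7) = 0.005073 K/W
  R_gypsum board = L/(kA) = 0.0381/(0.198·40.7) = 0.004728 K/W
ΣR = 0.002275 + 0.01394 + 0.005073 + 0.004728 = 0.02602 K/W
Q = ΔT/ΣR = (296.9 K − 270.88 K)/0.02602 = 1000 W
From the inner boundary to the plaster/concrete interface, ΣR_partial = 0.01622 K/W.
T_interface = T_in − Q·ΣR_partial = 296.9 K − (1000)(0.01622) = 280.68 K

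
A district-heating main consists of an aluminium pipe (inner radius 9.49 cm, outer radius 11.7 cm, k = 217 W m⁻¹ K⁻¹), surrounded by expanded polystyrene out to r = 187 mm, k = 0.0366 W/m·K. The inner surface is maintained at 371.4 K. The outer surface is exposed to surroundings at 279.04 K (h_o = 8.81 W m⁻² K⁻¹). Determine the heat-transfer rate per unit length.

Series thermal resistances, inner to outer:
  R'_aluminium = ln(0.117/0.0949)/(2πk) = 0.2094/(2π·217) = 1.535×10^-4 m·K/W
  R'_expanded polystyrene = ln(0.187/0.117)/(2πk) = 0.4689/(2π·0.0366) = 2.039 m·K/W
  R'_conv,out = 1/(2πr h) = 1/(2π·0.187·8.81) = 0.09661 m·K/W
ΣR = 1.535×10^-4 + 2.039 + 0.09661 = 2.136 m·K/W
Q' = ΔT/ΣR = (371.4 K − 279.04 K)/2.136 = 43.2 W/m

Q' = 43.2 W/m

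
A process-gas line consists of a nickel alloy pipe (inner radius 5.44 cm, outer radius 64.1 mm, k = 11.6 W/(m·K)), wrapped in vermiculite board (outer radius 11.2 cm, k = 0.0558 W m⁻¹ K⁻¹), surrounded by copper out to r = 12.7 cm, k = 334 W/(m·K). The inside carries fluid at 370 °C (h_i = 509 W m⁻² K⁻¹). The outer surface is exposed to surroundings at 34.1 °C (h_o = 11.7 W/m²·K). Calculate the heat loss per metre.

Q' = 197 W/m

Resistance network (inner→outer):
  R'_conv,in = 1/(2πr h) = 1/(2π·0.0544·509) = 0.005748 m·K/W
  R'_nickel alloy = ln(0.0641/0.0544)/(2πk) = 0.1641/(2π·11.6) = 0.002251 m·K/W
  R'_vermiculite board = ln(0.112/0.0641)/(2πk) = 0.5581/(2π·0.0558) = 1.592 m·K/W
  R'_copper = ln(0.127/0.112)/(2πk) = 0.1257/(2π·334) = 5.989×10^-5 m·K/W
  R'_conv,out = 1/(2πr h) = 1/(2π·0.127·11.7) = 0.1071 m·K/W
ΣR = 0.005748 + 0.002251 + 1.592 + 5.989×10^-5 + 0.1071 = 1.707 m·K/W
Q' = ΔT/ΣR = (370 °C − 34.1 °C)/1.707 = 197 W/m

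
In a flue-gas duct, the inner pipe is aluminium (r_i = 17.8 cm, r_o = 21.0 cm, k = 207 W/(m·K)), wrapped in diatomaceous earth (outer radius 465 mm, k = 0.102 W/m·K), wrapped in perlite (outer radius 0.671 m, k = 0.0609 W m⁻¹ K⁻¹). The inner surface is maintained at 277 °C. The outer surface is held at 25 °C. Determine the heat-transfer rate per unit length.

Treat each layer as a resistance in series:
  R'_aluminium = ln(0.210/0.178)/(2πk) = 0.1653/(2π·207) = 1.271×10^-4 m·K/W
  R'_diatomaceous earth = ln(0.465/0.210)/(2πk) = 0.7949/(2π·0.102) = 1.240 m·K/W
  R'_perlite = ln(0.671/0.465)/(2πk) = 0.3667/(2π·0.0609) = 0.9584 m·K/W
ΣR = 1.271×10^-4 + 1.240 + 0.9584 = 2.199 m·K/W
Q' = ΔT/ΣR = (277 °C − 25 °C)/2.199 = 115 W/m

Q' = 115 W/m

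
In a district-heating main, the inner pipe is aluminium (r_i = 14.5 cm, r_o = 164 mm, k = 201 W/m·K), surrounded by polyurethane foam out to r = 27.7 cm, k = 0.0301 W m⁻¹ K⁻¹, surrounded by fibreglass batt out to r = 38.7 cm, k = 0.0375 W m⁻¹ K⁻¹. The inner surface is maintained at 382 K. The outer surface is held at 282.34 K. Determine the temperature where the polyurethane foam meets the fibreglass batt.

T = 316.1 K

Series thermal resistances, inner to outer:
  R'_aluminium = ln(0.164/0.145)/(2πk) = 0.1231/(2π·201) = 9.750×10^-5 m·K/W
  R'_polyurethane foam = ln(0.277/0.164)/(2πk) = 0.5242/(2π·0.0301) = 2.771 m·K/W
  R'_fibreglass batt = ln(0.387/0.277)/(2πk) = 0.3344/(2π·0.0375) = 1.419 m·K/W
ΣR = 9.750×10^-5 + 2.771 + 1.419 = 4.190 m·K/W
Q' = ΔT/ΣR = (382 K − 282.34 K)/4.190 = 23.79 W/m
From the inner boundary to the polyurethane foam/fibreglass batt interface, ΣR_partial = 2.771 m·K/W.
T_interface = T_in − Q'·ΣR_partial = 382 K − (23.79)(2.771) = 316.1 K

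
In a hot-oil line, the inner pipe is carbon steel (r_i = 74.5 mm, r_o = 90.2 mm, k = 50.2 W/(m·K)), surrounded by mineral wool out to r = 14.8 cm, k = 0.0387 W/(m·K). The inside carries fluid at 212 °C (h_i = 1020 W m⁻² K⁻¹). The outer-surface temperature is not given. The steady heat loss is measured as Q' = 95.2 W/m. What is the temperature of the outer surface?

Series resistances:
  R'_conv,in = 1/(2πr h) = 1/(2π·0.0745·1020) = 0.002094 m·K/W
  R'_carbon steel = ln(0.0902/0.0745)/(2πk) = 0.1912/(2π·50.2) = 6.063×10^-4 m·K/W
  R'_mineral wool = ln(0.148/0.0902)/(2πk) = 0.4952/(2π·0.0387) = 2.036 m·K/W
ΣR = 2.039 m·K/W
ΔT = Q'·ΣR = 95.2 × 2.039 = 194.1 K
Heat flows outward, so T_out = T_in − ΔT = 212 − 194.1 = 17.9 °C

T_out = 17.9 °C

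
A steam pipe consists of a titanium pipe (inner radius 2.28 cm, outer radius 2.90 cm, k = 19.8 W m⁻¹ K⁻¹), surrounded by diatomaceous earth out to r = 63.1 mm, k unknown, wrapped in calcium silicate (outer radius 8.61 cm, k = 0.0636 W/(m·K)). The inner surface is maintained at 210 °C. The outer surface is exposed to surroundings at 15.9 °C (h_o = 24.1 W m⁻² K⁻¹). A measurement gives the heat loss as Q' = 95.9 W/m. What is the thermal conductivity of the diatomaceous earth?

ΣR = ΔT/Q' = |210 − 15.9|/95.9 = 2.024 m·K/W
Known resistances:
  R'_titanium = ln(0.0290/0.0228)/(2πk) = 0.2405/(2π·19.8) = 0.001933 m·K/W
  R'_calcium silicate = ln(0.0861/0.0631)/(2πk) = 0.3108/(2π·0.0636) = 0.7777 m·K/W
  R'_conv,out = 1/(2πr h) = 1/(2π·0.0861·24.1) = 0.07670 m·K/W
R_diatomaceous earth = ΣR − ΣR_known = 2.024 − 0.8563 = 1.168 m·K/W
ln(r₂/r₁)/(2πk) = 1.168 ⇒ k = 0.7774/(2π·1.168) = 0.106 W/m·K

k = 0.106 W/m·K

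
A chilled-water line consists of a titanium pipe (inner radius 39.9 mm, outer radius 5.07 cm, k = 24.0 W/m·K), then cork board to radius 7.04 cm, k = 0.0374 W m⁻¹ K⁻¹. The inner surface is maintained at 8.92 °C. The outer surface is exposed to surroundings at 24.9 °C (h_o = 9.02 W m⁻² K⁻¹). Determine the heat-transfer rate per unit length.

Q' = 9.69 W/m

Resistance network (inner→outer):
  R'_titanium = ln(0.0507/0.0399)/(2πk) = 0.2395/(2π·24.0) = 0.001589 m·K/W
  R'_cork board = ln(0.0704/0.0507)/(2πk) = 0.3283/(2π·0.0374) = 1.397 m·K/W
  R'_conv,out = 1/(2πr h) = 1/(2π·0.0704·9.02) = 0.2506 m·K/W
ΣR = 0.001589 + 1.397 + 0.2506 = 1.649 m·K/W
Q' = ΔT/ΣR = (8.92 °C − 24.9 °C)/1.649 = -9.69 W/m
(Negative Q' ⇒ heat flows inward; heat gain = 9.69 W/m.)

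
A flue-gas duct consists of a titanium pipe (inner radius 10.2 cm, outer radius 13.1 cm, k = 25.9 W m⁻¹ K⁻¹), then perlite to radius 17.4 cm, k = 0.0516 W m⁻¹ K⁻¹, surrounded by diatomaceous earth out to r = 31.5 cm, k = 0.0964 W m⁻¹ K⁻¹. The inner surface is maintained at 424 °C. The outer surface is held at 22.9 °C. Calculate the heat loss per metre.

Q' = 216 W/m

Series thermal resistances, inner to outer:
  R'_titanium = ln(0.131/0.102)/(2πk) = 0.2502/(2π·25.9) = 0.001538 m·K/W
  R'_perlite = ln(0.174/0.131)/(2πk) = 0.2839/(2π·0.0516) = 0.8755 m·K/W
  R'_diatomaceous earth = ln(0.315/0.174)/(2πk) = 0.5935/(2π·0.0964) = 0.9799 m·K/W
ΣR = 0.001538 + 0.8755 + 0.9799 = 1.857 m·K/W
Q' = ΔT/ΣR = (424 °C − 22.9 °C)/1.857 = 216 W/m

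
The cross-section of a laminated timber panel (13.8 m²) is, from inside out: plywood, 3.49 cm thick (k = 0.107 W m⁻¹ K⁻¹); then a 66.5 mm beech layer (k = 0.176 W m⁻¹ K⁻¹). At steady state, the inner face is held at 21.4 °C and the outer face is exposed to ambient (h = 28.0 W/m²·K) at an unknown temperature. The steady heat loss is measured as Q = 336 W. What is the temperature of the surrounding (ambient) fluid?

T_out = 3.39 °C

Series resistances:
  R_plywood = L/(kA) = 0.0349/(0.107·13.8) = 0.02364 K/W
  R_beech = L/(kA) = 0.0665/(0.176·13.8) = 0.02738 K/W
  R_conv,out = 1/(hA) = 1/(28.0·13.8) = 0.002588 K/W
ΣR = 0.05360 K/W
ΔT = Q·ΣR = 336 × 0.05360 = 18.01 K
Heat flows outward, so T_out = T_in − ΔT = 21.4 − 18.01 = 3.39 °C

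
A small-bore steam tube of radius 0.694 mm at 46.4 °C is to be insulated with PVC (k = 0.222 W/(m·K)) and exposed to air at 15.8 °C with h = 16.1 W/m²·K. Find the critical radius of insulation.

For a cylinder, r_cr = k_ins/h = 0.222/16.1 = 0.0138 m = 1.38 cm

r_cr = 1.38 cm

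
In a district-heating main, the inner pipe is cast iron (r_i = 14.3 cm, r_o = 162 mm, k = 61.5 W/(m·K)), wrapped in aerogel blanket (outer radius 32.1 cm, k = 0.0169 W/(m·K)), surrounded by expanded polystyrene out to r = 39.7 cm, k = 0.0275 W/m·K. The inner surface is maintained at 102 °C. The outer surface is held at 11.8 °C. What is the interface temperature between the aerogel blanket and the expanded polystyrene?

T = 26.3 °C

Resistance network (inner→outer):
  R'_cast iron = ln(0.162/0.143)/(2πk) = 0.1248/(2π·61.5) = 3.228×10^-4 m·K/W
  R'_aerogel blanket = ln(0.321/0.162)/(2πk) = 0.6838/(2π·0.0169) = 6.440 m·K/W
  R'_expanded polystyrene = ln(0.397/0.321)/(2πk) = 0.2125/(2π·0.0275) = 1.230 m·K/W
ΣR = 3.228×10^-4 + 6.440 + 1.230 = 7.670 m·K/W
Q' = ΔT/ΣR = (102 °C − 11.8 °C)/7.670 = 11.76 W/m
From the inner boundary to the aerogel blanket/expanded polystyrene interface, ΣR_partial = 6.440 m·K/W.
T_interface = T_in − Q'·ΣR_partial = 102 °C − (11.76)(6.440) = 26.3 °C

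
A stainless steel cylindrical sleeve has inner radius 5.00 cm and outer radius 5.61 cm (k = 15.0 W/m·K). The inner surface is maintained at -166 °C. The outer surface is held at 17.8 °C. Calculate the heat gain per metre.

Q' = 2πk·ΔT/ln(r₂/r₁) = 2π × 15.0 × 183.8 / ln(0.0561/0.0500) = 1.50×10^5 W/m

Q' = 150 kW/m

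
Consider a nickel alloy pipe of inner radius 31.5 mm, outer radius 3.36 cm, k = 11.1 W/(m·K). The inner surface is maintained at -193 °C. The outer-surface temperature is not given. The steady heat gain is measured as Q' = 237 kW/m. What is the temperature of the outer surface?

T_out = 26.3 °C

Series resistances:
  R'_nickel alloy = ln(0.0336/0.0315)/(2πk) = 0.06454/(2π·11.1) = 9.254×10^-4 m·K/W
ΣR = 9.254×10^-4 m·K/W
ΔT = Q'·ΣR = 2.37×10^5 × 9.254×10^-4 = 219.3 K
Heat flows inward, so T_out = T_in + ΔT = -193 + 219.3 = 26.3 °C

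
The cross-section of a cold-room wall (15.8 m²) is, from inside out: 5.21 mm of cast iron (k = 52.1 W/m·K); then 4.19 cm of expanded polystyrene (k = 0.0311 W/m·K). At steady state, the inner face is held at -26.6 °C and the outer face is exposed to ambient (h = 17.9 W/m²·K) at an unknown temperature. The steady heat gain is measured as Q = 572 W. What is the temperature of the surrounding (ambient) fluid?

T_out = 24.2 °C

Sum the resistances:
  R_cast iron = L/(kA) = 0.00521/(52.1·15.8) = 6.329×10^-6 K/W
  R_expanded polystyrene = L/(kA) = 0.0419/(0.0311·15.8) = 0.08527 K/W
  R_conv,out = 1/(hA) = 1/(17.9·15.8) = 0.003536 K/W
ΣR = 0.08881 K/W
ΔT = Q·ΣR = 572 × 0.08881 = 50.80 K
Heat flows inward, so T_out = T_in + ΔT = -26.6 + 50.80 = 24.2 °C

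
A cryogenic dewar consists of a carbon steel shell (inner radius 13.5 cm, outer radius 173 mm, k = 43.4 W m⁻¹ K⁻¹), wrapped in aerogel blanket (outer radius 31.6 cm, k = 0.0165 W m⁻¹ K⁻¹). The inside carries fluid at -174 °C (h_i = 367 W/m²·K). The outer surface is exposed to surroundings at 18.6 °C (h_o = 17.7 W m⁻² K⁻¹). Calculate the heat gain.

Series thermal resistances, inner to outer:
  R_conv,in = 1/(4πr²h) = 1/(4π·0.135²·367) = 0.01190 K/W
  R_carbon steel = (1/0.135 − 1/0.173)/(4πk) = 1.627/(4π·43.4) = 0.002983 K/W
  R_aerogel blanket = (1/0.173 − 1/0.316)/(4πk) = 2.616/(4π·0.0165) = 12.62 K/W
  R_conv,out = 1/(4πr²h) = 1/(4π·0.316²·17.7) = 0.04502 K/W
ΣR = 0.01190 + 0.002983 + 12.62 + 0.04502 = 12.68 K/W
Q = ΔT/ΣR = (-174 °C − 18.6 °C)/12.68 = -15.2 W
(Negative Q ⇒ heat flows inward; heat gain = 15.2 W.)

Q = 15.2 W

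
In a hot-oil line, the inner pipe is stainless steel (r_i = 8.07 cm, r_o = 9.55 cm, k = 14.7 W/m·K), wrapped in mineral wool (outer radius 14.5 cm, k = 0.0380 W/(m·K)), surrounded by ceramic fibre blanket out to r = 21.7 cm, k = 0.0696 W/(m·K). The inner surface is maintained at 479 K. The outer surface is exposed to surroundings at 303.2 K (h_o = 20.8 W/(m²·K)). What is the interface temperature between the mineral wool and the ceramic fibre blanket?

Treat each layer as a resistance in series:
  R'_stainless steel = ln(0.0955/0.0807)/(2πk) = 0.1684/(2π·14.7) = 0.001823 m·K/W
  R'_mineral wool = ln(0.145/0.0955)/(2πk) = 0.4176/(2π·0.0380) = 1.749 m·K/W
  R'_ceramic fibre blanket = ln(0.217/0.145)/(2πk) = 0.4032/(2π·0.0696) = 0.9219 m·K/W
  R'_conv,out = 1/(2πr h) = 1/(2π·0.217·20.8) = 0.03526 m·K/W
ΣR = 0.001823 + 1.749 + 0.9219 + 0.03526 = 2.708 m·K/W
Q' = ΔT/ΣR = (479 K − 303.2 K)/2.708 = 64.92 W/m
From the inner boundary to the mineral wool/ceramic fibre blanket interface, ΣR_partial = 1.751 m·K/W.
T_interface = T_in − Q'·ΣR_partial = 479 K − (64.92)(1.751) = 365.3 K

T = 365.3 K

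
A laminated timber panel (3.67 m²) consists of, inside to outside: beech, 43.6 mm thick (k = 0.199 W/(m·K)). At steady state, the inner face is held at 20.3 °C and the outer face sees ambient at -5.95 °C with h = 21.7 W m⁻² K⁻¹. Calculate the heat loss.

Series thermal resistances, inner to outer:
  R_beech = L/(kA) = 0.0436/(0.199·3.67) = 0.05970 K/W
  R_conv,out = 1/(hA) = 1/(21.7·3.67) = 0.01256 K/W
ΣR = 0.05970 + 0.01256 = 0.07226 K/W
Q = ΔT/ΣR = (20.3 °C − -5.95 °C)/0.07226 = 363 W

Q = 363 W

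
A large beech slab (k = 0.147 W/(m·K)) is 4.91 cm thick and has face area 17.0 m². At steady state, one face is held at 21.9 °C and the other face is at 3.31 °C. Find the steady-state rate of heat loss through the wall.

Q = 946 W

Q = kA·ΔT/L = 0.147 × 17.0 × |21.9 °C − 3.31 °C| / 0.0491 = 946 W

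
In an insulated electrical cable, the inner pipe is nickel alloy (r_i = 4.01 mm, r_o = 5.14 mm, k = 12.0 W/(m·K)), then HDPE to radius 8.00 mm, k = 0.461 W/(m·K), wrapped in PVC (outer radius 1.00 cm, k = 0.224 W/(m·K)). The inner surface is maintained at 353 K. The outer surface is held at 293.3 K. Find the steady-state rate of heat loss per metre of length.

Q' = 190 W/m

Series thermal resistances, inner to outer:
  R'_nickel alloy = ln(0.00514/0.00401)/(2πk) = 0.2483/(2π·12.0) = 0.003293 m·K/W
  R'_HDPE = ln(0.00800/0.00514)/(2πk) = 0.4424/(2π·0.461) = 0.1527 m·K/W
  R'_PVC = ln(0.0100/0.00800)/(2πk) = 0.2231/(2π·0.224) = 0.1585 m·K/W
ΣR = 0.003293 + 0.1527 + 0.1585 = 0.3145 m·K/W
Q' = ΔT/ΣR = (353 K − 293.3 K)/0.3145 = 190 W/m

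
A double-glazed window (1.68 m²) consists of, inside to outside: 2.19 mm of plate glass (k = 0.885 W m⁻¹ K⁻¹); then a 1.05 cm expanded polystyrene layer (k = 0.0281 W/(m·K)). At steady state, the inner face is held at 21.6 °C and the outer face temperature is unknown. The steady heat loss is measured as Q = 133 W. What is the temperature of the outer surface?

Series resistances:
  R_plate glass = L/(kA) = 0.00219/(0.885·1.68) = 0.001473 K/W
  R_expanded polystyrene = L/(kA) = 0.0105/(0.0281·1.68) = 0.2224 K/W
ΣR = 0.2239 K/W
ΔT = Q·ΣR = 133 × 0.2239 = 29.78 K
Heat flows outward, so T_out = T_in − ΔT = 21.6 − 29.78 = -8.18 °C

T_out = -8.18 °C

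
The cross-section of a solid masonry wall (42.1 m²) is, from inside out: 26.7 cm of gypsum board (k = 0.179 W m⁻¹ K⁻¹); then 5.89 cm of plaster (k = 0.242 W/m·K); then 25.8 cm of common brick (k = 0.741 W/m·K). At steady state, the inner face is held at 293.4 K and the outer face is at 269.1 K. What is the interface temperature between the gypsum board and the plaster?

T = 276.00 K

Treat each layer as a resistance in series:
  R_gypsum board = L/(kA) = 0.267/(0.179·42.1) = 0.03543 K/W
  R_plaster = L/(kA) = 0.0589/(0.242·42.1) = 0.005781 K/W
  R_common brick = L/(kA) = 0.258/(0.741·42.1) = 0.008270 K/W
ΣR = 0.03543 + 0.005781 + 0.008270 = 0.04948 K/W
Q = ΔT/ΣR = (293.4 K − 269.1 K)/0.04948 = 491.1 W
From the inner boundary to the gypsum board/plaster interface, ΣR_partial = 0.03543 K/W.
T_interface = T_in − Q·ΣR_partial = 293.4 K − (491.1)(0.03543) = 276.00 K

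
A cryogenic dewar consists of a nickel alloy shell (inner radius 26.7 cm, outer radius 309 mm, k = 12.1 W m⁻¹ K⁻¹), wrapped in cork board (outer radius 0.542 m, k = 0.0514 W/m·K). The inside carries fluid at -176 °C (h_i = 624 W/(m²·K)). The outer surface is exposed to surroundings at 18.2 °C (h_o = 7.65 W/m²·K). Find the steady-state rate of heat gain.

Series thermal resistances, inner to outer:
  R_conv,in = 1/(4πr²h) = 1/(4π·0.267²·624) = 0.001789 K/W
  R_nickel alloy = (1/0.267 − 1/0.309)/(4πk) = 0.5091/(4π·12.1) = 0.003348 K/W
  R_cork board = (1/0.309 − 1/0.542)/(4πk) = 1.391/(4π·0.0514) = 2.154 K/W
  R_conv,out = 1/(4πr²h) = 1/(4π·0.542²·7.65) = 0.03541 K/W
ΣR = 0.001789 + 0.003348 + 2.154 + 0.03541 = 2.195 K/W
Q = ΔT/ΣR = (-176 °C − 18.2 °C)/2.195 = -88.5 W
(Negative Q ⇒ heat flows inward; heat gain = 88.5 W.)

Q = 88.5 W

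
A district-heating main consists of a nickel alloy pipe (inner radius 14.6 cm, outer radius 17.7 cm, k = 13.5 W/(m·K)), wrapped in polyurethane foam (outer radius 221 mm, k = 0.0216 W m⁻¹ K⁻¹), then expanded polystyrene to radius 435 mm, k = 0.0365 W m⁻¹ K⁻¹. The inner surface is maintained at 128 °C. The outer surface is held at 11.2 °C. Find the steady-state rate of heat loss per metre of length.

Resistance network (inner→outer):
  R'_nickel alloy = ln(0.177/0.146)/(2πk) = 0.1925/(2π·13.5) = 0.002270 m·K/W
  R'_polyurethane foam = ln(0.221/0.177)/(2πk) = 0.2220/(2π·0.0216) = 1.636 m·K/W
  R'_expanded polystyrene = ln(0.435/0.221)/(2πk) = 0.6772/(2π·0.0365) = 2.953 m·K/W
ΣR = 0.002270 + 1.636 + 2.953 = 4.591 m·K/W
Q' = ΔT/ΣR = (128 °C − 11.2 °C)/4.591 = 25.4 W/m

Q' = 25.4 W/m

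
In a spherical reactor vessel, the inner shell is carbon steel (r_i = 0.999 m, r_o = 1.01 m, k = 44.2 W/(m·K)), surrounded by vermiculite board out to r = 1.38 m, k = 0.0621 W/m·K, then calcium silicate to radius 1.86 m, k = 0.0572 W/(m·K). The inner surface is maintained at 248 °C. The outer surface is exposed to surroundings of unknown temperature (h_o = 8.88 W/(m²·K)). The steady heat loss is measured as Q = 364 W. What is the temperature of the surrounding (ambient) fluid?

Series resistances:
  R_carbon steel = (1/0.999 − 1/1.01)/(4πk) = 0.01090/(4π·44.2) = 1.963×10^-5 K/W
  R_vermiculite board = (1/1.01 − 1/1.38)/(4πk) = 0.2655/(4π·0.0621) = 0.3402 K/W
  R_calcium silicate = (1/1.38 − 1/1.86)/(4πk) = 0.1870/(4π·0.0572) = 0.2602 K/W
  R_conv,out = 1/(4πr²h) = 1/(4π·1.86²·8.88) = 0.002590 K/W
ΣR = 0.6029 K/W
ΔT = Q·ΣR = 364 × 0.6029 = 219.5 K
Heat flows outward, so T_out = T_in − ΔT = 248 − 219.5 = 28.5 °C

T_out = 28.5 °C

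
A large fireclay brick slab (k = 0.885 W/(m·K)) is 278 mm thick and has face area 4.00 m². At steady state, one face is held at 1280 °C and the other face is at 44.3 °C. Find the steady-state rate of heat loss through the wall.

Q = kA·ΔT/L = 0.885 × 4.00 × |1280 °C − 44.3 °C| / 0.278 = 15700 W

Q = 15.7 kW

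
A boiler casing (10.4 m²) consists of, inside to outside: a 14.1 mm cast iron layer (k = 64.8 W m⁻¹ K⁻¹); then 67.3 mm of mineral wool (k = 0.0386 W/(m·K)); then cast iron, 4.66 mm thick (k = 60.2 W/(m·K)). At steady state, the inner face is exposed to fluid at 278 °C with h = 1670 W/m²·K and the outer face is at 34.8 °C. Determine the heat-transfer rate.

Q = 1450 W

Series thermal resistances, inner to outer:
  R_conv,in = 1/(hA) = 1/(1670·10.4) = 5.758×10^-5 K/W
  R_cast iron = L/(kA) = 0.0141/(64.8·10.4) = 2.092×10^-5 K/W
  R_mineral wool = L/(kA) = 0.0673/(0.0386·10.4) = 0.1676 K/W
  R_cast iron = L/(kA) = 0.00466/(60.2·10.4) = 7.443×10^-6 K/W
ΣR = 5.758×10^-5 + 2.092×10^-5 + 0.1676 + 7.443×10^-6 = 0.1677 K/W
Q = ΔT/ΣR = (278 °C − 34.8 °C)/0.1677 = 1450 W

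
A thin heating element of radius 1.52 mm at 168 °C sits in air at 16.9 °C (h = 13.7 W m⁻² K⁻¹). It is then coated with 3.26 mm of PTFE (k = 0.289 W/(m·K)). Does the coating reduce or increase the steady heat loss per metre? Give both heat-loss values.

increases: 19.8 → 49.4 W/m

Critical radius for a cylinder: r_cr = k/h = 0.0211 m = 2.11 cm.
Outer radius after coating: r₂ = 0.00152 + 0.00326 = 0.00478 m.
Since r₁ < r_cr and r₂ ≤ r_cr, the coating moves toward the maximum at r_cr — heat loss rises.
Bare: R = 1/(2πr₁h) = 7.643 m·K/W; Q = 151.1/7.643 = 19.8 W/m.
Coated: R = R_cond + R_conv = 3.061 m·K/W; Q = 151.1/3.061 = 49.4 W/m.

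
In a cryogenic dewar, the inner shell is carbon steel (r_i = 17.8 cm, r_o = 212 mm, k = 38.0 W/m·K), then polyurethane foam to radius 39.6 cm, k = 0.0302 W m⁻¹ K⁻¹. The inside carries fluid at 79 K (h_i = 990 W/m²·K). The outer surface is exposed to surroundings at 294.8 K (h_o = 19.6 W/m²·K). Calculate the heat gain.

Q = 37.2 W

Treat each layer as a resistance in series:
  R_conv,in = 1/(4πr²h) = 1/(4π·0.178²·990) = 0.002537 K/W
  R_carbon steel = (1/0.178 − 1/0.212)/(4πk) = 0.9010/(4π·38.0) = 0.001887 K/W
  R_polyurethane foam = (1/0.212 − 1/0.396)/(4πk) = 2.192/(4π·0.0302) = 5.775 K/W
  R_conv,out = 1/(4πr²h) = 1/(4π·0.396²·19.6) = 0.02589 K/W
ΣR = 0.002537 + 0.001887 + 5.775 + 0.02589 = 5.805 K/W
Q = ΔT/ΣR = (79 K − 294.8 K)/5.805 = -37.2 W
(Negative Q ⇒ heat flows inward; heat gain = 37.2 W.)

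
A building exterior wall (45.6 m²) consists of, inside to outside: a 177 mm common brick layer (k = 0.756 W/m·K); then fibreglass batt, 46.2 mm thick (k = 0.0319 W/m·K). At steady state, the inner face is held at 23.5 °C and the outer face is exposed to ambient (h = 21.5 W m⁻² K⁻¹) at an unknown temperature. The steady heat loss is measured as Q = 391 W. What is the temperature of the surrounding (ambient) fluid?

T_out = 8.68 °C

Sum the resistances:
  R_common brick = L/(kA) = 0.177/(0.756·45.6) = 0.005134 K/W
  R_fibreglass batt = L/(kA) = 0.0462/(0.0319·45.6) = 0.03176 K/W
  R_conv,out = 1/(hA) = 1/(21.5·45.6) = 0.001020 K/W
ΣR = 0.03791 K/W
ΔT = Q·ΣR = 391 × 0.03791 = 14.82 K
Heat flows outward, so T_out = T_in − ΔT = 23.5 − 14.82 = 8.68 °C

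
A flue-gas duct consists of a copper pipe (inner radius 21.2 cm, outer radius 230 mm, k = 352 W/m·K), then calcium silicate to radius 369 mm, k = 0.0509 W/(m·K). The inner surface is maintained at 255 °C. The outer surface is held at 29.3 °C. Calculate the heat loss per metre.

Resistance network (inner→outer):
  R'_copper = ln(0.230/0.212)/(2πk) = 0.08149/(2π·352) = 3.685×10^-5 m·K/W
  R'_calcium silicate = ln(0.369/0.230)/(2πk) = 0.4727/(2π·0.0509) = 1.478 m·K/W
ΣR = 3.685×10^-5 + 1.478 = 1.478 m·K/W
Q' = ΔT/ΣR = (255 °C − 29.3 °C)/1.478 = 153 W/m

Q' = 153 W/m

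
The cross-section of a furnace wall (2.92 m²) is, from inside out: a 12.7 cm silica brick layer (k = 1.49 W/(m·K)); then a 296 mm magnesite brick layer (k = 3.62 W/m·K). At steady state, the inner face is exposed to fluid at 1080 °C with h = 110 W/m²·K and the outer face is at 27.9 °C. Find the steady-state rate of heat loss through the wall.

Treat each layer as a resistance in series:
  R_conv,in = 1/(hA) = 1/(110·2.92) = 0.003113 K/W
  R_silica brick = L/(kA) = 0.127/(1.49·2.92) = 0.02919 K/W
  R_magnesite brick = L/(kA) = 0.296/(3.62·2.92) = 0.02800 K/W
ΣR = 0.003113 + 0.02919 + 0.02800 = 0.06030 K/W
Q = ΔT/ΣR = (1080 °C − 27.9 °C)/0.06030 = 17400 W

Q = 17.4 kW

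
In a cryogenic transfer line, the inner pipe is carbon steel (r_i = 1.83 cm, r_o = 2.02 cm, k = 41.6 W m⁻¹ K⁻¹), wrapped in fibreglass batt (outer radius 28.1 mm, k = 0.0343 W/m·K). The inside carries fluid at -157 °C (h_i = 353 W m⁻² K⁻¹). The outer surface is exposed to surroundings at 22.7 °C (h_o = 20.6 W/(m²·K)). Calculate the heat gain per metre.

Q' = 98.1 W/m

Treat each layer as a resistance in series:
  R'_conv,in = 1/(2πr h) = 1/(2π·0.0183·353) = 0.02464 m·K/W
  R'_carbon steel = ln(0.0202/0.0183)/(2πk) = 0.09878/(2π·41.6) = 3.779×10^-4 m·K/W
  R'_fibreglass batt = ln(0.0281/0.0202)/(2πk) = 0.3301/(2π·0.0343) = 1.532 m·K/W
  R'_conv,out = 1/(2πr h) = 1/(2π·0.0281·20.6) = 0.2749 m·K/W
ΣR = 0.02464 + 3.779×10^-4 + 1.532 + 0.2749 = 1.832 m·K/W
Q' = ΔT/ΣR = (-157 °C − 22.7 °C)/1.832 = -98.1 W/m
(Negative Q' ⇒ heat flows inward; heat gain = 98.1 W/m.)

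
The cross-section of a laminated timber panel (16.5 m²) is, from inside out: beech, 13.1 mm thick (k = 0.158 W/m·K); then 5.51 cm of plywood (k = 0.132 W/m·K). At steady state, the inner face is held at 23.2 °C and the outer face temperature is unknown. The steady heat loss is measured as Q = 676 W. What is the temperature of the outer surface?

Sum the resistances:
  R_beech = L/(kA) = 0.0131/(0.158·16.5) = 0.005025 K/W
  R_plywood = L/(kA) = 0.0551/(0.132·16.5) = 0.02530 K/W
ΣR = 0.03032 K/W
ΔT = Q·ΣR = 676 × 0.03032 = 20.50 K
Heat flows outward, so T_out = T_in − ΔT = 23.2 − 20.50 = 2.70 °C

T_out = 2.70 °C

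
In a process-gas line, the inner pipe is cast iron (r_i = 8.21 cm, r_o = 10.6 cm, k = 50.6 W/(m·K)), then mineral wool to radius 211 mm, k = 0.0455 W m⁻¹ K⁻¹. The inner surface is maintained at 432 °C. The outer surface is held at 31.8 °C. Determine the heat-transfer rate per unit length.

Q' = 166 W/m

Treat each layer as a resistance in series:
  R'_cast iron = ln(0.106/0.0821)/(2πk) = 0.2555/(2π·50.6) = 8.036×10^-4 m·K/W
  R'_mineral wool = ln(0.211/0.106)/(2πk) = 0.6884/(2π·0.0455) = 2.408 m·K/W
ΣR = 8.036×10^-4 + 2.408 = 2.409 m·K/W
Q' = ΔT/ΣR = (432 °C − 31.8 °C)/2.409 = 166 W/m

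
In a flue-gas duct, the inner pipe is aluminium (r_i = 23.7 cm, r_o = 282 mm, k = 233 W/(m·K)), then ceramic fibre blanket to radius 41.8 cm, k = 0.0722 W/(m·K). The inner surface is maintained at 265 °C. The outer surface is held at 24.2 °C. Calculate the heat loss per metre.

Q' = 278 W/m

Resistance network (inner→outer):
  R'_aluminium = ln(0.282/0.237)/(2πk) = 0.1738/(2π·233) = 1.187×10^-4 m·K/W
  R'_ceramic fibre blanket = ln(0.418/0.282)/(2πk) = 0.3936/(2π·0.0722) = 0.8676 m·K/W
ΣR = 1.187×10^-4 + 0.8676 = 0.8677 m·K/W
Q' = ΔT/ΣR = (265 °C − 24.2 °C)/0.8677 = 278 W/m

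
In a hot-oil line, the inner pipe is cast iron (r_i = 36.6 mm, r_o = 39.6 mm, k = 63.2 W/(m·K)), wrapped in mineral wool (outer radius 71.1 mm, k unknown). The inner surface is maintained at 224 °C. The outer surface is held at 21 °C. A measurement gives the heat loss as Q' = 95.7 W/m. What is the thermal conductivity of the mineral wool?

k = 0.0439 W/m·K

ΣR = ΔT/Q' = |224 − 21|/95.7 = 2.121 m·K/W
Known resistances:
  R'_cast iron = ln(0.0396/0.0366)/(2πk) = 0.07878/(2π·63.2) = 1.984×10^-4 m·K/W
R_mineral wool = ΣR − ΣR_known = 2.121 − 1.984×10^-4 = 2.121 m·K/W
ln(r₂/r₁)/(2πk) = 2.121 ⇒ k = 0.5853/(2π·2.121) = 0.0439 W/m·K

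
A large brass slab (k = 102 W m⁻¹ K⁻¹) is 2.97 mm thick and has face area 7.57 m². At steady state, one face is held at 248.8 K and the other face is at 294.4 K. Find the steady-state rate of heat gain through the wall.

Q = 1.19×10^7 W

Q = kA·ΔT/L = 102 × 7.57 × |248.8 K − 294.4 K| / 0.00297 = 1.19×10^7 W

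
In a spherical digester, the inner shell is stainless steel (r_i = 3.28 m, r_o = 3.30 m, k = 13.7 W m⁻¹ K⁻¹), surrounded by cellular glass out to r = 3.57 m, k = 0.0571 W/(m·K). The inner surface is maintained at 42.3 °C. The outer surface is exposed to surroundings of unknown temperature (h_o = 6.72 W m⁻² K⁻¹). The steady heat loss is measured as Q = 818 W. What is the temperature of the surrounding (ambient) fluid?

Series resistances:
  R_stainless steel = (1/3.28 − 1/3.30)/(4πk) = 0.001848/(4π·13.7) = 1.073×10^-5 K/W
  R_cellular glass = (1/3.30 − 1/3.57)/(4πk) = 0.02292/(4π·0.0571) = 0.03194 K/W
  R_conv,out = 1/(4πr²h) = 1/(4π·3.57²·6.72) = 9.291×10^-4 K/W
ΣR = 0.03288 K/W
ΔT = Q·ΣR = 818 × 0.03288 = 26.90 K
Heat flows outward, so T_out = T_in − ΔT = 42.3 − 26.90 = 15.4 °C

T_out = 15.4 °C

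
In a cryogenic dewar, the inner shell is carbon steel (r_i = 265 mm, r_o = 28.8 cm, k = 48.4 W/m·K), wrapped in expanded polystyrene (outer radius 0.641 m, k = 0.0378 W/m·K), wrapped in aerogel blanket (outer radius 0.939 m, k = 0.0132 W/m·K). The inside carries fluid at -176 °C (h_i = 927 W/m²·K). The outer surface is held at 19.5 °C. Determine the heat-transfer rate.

Q = 27.9 W

Treat each layer as a resistance in series:
  R_conv,in = 1/(4πr²h) = 1/(4π·0.265²·927) = 0.001222 K/W
  R_carbon steel = (1/0.265 − 1/0.288)/(4πk) = 0.3014/(4π·48.4) = 4.955×10^-4 K/W
  R_expanded polystyrene = (1/0.288 − 1/0.641)/(4πk) = 1.912/(4π·0.0378) = 4.026 K/W
  R_aerogel blanket = (1/0.641 − 1/0.939)/(4πk) = 0.4951/(4π·0.0132) = 2.985 K/W
ΣR = 0.001222 + 4.955×10^-4 + 4.026 + 2.985 = 7.013 K/W
Q = ΔT/ΣR = (-176 °C − 19.5 °C)/7.013 = -27.9 W
(Negative Q ⇒ heat flows inward; heat gain = 27.9 W.)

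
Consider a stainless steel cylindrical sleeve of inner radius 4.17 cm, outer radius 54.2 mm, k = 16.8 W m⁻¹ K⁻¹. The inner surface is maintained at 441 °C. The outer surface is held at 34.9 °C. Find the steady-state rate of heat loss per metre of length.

Q' = 1.64×10^5 W/m

Q' = 2πk·ΔT/ln(r₂/r₁) = 2π × 16.8 × 406.1 / ln(0.0542/0.0417) = 1.64×10^5 W/m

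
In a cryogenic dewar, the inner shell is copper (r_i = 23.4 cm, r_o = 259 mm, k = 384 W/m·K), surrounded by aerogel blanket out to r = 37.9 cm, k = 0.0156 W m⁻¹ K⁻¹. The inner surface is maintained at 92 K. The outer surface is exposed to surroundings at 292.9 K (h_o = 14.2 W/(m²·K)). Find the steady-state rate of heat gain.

Q = 32.0 W

Series thermal resistances, inner to outer:
  R_copper = (1/0.234 − 1/0.259)/(4πk) = 0.4125/(4π·384) = 8.548×10^-5 K/W
  R_aerogel blanket = (1/0.259 − 1/0.379)/(4πk) = 1.222/(4π·0.0156) = 6.236 K/W
  R_conv,out = 1/(4πr²h) = 1/(4π·0.379²·14.2) = 0.03901 K/W
ΣR = 8.548×10^-5 + 6.236 + 0.03901 = 6.275 K/W
Q = ΔT/ΣR = (92 K − 292.9 K)/6.275 = -32.0 W
(Negative Q ⇒ heat flows inward; heat gain = 32.0 W.)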